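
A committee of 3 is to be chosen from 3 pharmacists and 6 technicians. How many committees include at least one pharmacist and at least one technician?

63

Unrestricted: C(9,3) = 84 ways to pick any 3 of the 9.
Selections missing a whole group: no pharmacists → C(6,3) = 20; no technicians → C(3,3) = 1.
Both groups omitted at once is impossible, so 84 − 21 = 63.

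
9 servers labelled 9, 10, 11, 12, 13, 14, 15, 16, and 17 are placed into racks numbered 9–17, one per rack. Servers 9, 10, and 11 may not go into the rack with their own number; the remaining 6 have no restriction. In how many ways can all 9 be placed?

256320

Let Aᵢ (for i ∈ {9, 10, 11}) be the placements that put server i in its forbidden rack. Any j of these fix j positions, leaving (9−j)! ways to fill the rest, and there are C(3,j) ways to pick which j.
By inclusion–exclusion, the number of valid placements is Σ_{j=0}^{3} (−1)^j C(3,j)·(9−j)!.
Computing: 362880 − 120960 + 15120 − 720 = 256320.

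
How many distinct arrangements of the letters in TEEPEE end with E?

Fix E in the last position and arrange the remaining 5 letters.
Those 5 letters have E appearing 3 times, giving (5)!/(3!) = 20.

20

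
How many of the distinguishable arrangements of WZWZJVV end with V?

Fix V in the last position and arrange the remaining 6 letters.
Those 6 letters have W appearing twice and Z appearing twice, giving (6)!/(2!·2!) = 180.

180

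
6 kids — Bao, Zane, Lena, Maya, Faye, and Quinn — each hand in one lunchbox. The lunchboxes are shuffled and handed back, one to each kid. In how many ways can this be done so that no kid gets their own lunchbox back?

Let Aᵢ be the assignments in which kid i gets their own lunchbox. We want the size of the complement of A₁∪…∪A_6.
By inclusion–exclusion this is Σ_{j=0}^{6} (−1)^j C(6,j)·(6−j)!.
Computing: 720 − 720 + 360 − 120 + 30 − 6 + 1 = 265.

265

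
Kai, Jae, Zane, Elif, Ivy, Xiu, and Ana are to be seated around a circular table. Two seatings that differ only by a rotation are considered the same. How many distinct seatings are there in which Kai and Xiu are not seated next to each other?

All circular seatings of 7 people number (6)! = 720.
Those with Kai next to Xiu: fuse the pair into one unit and seat 6 units around a circle — 2·(5)! = 240.
Subtracting, 720 − 240 = 480.

480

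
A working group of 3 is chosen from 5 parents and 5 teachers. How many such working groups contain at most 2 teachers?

110

Split by how many teachers are chosen (0 through 2).
Sum: C(5,0)·C(5,3) + C(5,1)·C(5,2) + C(5,2)·C(5,1) = 10 + 50 + 50 = 110.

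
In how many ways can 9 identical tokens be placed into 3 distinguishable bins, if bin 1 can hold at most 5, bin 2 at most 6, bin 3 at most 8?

38

By stars and bars, unrestricted non-negative solutions to x_1+…+x_3 = 9 number C(9+2,2) = 55.
Subtract solutions that violate a single cap (substitute x_i' = x_i − (cap_i+1)): x_1 ≥ 6 gives C(5,2) = 10; x_2 ≥ 7 gives C(4,2) = 6; x_3 ≥ 9 gives C(2,2) = 1. Together 17.
No two caps can be exceeded simultaneously, so the pair terms are all 0.
By inclusion–exclusion the count is 55 − 17 + 0 = 38.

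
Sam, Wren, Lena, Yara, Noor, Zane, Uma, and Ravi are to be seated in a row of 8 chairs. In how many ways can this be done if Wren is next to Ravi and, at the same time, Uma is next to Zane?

Treat {Wren,Ravi} as one block (2 orders) and {Uma,Zane} as another (2 orders).
That leaves 6 units to arrange: 2 × 2 × 6! = 4 × 720 = 2880.

2880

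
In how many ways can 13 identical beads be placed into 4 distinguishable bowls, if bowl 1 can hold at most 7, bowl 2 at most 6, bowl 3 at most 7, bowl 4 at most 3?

Ignoring the caps, the number of non-negative solutions to x_1+…+x_4 = 13 is C(16,3) = 560.
Subtract solutions that violate a single cap (substitute x_i' = x_i − (cap_i+1)): x_1 ≥ 8 gives C(8,3) = 56; x_2 ≥ 7 gives C(9,3) = 84; x_3 ≥ 8 gives C(8,3) = 56; x_4 ≥ 4 gives C(12,3) = 220. Together 416.
Add back pairs where two caps are both exceeded: 0 + 0 + 4 + 0 + 10 + 4 = 18.
By inclusion–exclusion the count is 560 − 416 + 18 = 162.

162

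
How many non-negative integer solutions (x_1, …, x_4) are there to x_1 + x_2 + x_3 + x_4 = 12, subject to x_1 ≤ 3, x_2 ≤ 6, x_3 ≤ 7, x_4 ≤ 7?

170

By stars and bars, unrestricted non-negative solutions to x_1+…+x_4 = 12 number C(12+3,3) = 455.
Subtract solutions that violate a single cap (substitute x_i' = x_i − (cap_i+1)): x_1 ≥ 4 gives C(11,3) = 165; x_2 ≥ 7 gives C(8,3) = 56; x_3 ≥ 8 gives C(7,3) = 35; x_4 ≥ 8 gives C(7,3) = 35. Together 291.
Add back pairs where two caps are both exceeded: 4 + 1 + 1 + 0 + 0 + 0 = 6.
By inclusion–exclusion the count is 455 − 291 + 6 = 170.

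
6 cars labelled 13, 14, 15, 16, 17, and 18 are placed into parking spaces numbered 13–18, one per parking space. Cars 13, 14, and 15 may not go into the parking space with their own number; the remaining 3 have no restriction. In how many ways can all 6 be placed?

Let Aᵢ (for i ∈ {13, 14, 15}) be the placements that put car i in its forbidden parking space. Any j of these fix j positions, leaving (6−j)! ways to fill the rest, and there are C(3,j) ways to pick which j.
By inclusion–exclusion, the number of valid placements is Σ_{j=0}^{3} (−1)^j C(3,j)·(6−j)!.
Computing: 720 − 360 + 72 − 6 = 426.

426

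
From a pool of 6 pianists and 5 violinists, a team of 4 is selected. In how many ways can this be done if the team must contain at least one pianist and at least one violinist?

Unrestricted: C(11,4) = 330 ways to pick any 4 of the 11.
Subtract selections that omit an entire group: no pianists → C(5,4) = 5; no violinists → C(6,4) = 15.
Both groups omitted at once is impossible, so 330 − 20 = 310.

310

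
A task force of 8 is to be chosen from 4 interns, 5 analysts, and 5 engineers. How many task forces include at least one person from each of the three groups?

2940

Unrestricted: C(14,8) = 3003 ways to pick any 8 of the 14.
Subtract selections that omit an entire group: no interns → C(10,8) = 45; no analysts → C(9,8) = 9; no engineers → C(9,8) = 9.
Add back selections omitting two groups (i.e. drawn from a single group): C(4,8) + C(5,8) + C(5,8) = 0.
By inclusion–exclusion: 3003 − 63 + 0 = 2940.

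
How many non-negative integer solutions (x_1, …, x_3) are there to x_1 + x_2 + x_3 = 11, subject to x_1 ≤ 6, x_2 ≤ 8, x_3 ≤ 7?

47

By stars and bars, unrestricted non-negative solutions to x_1+…+x_3 = 11 number C(11+2,2) = 78.
Subtract solutions that violate a single cap (substitute x_i' = x_i − (cap_i+1)): x_1 ≥ 7 gives C(6,2) = 15; x_2 ≥ 9 gives C(4,2) = 6; x_3 ≥ 8 gives C(5,2) = 10. Together 31.
No two caps can be exceeded simultaneously, so the pair terms are all 0.
By inclusion–exclusion the count is 78 − 31 + 0 = 47.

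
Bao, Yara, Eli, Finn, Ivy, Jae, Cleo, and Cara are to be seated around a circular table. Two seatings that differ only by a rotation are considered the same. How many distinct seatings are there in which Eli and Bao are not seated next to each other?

Without the restriction there are (7)! = 5040 seatings.
Seatings with Eli beside Bao: treat them as a block with 2 internal orders, giving 2 × (6)! = 1440.
Subtracting, 5040 − 1440 = 3600.

3600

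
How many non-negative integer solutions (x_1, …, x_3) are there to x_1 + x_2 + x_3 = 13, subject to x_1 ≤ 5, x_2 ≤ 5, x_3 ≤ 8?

Without the upper bounds there are C(15,2) = 105 ways to split 13 among 3 variables.
Subtract solutions that violate a single cap (substitute x_i' = x_i − (cap_i+1)): x_1 ≥ 6 gives C(9,2) = 36; x_2 ≥ 6 gives C(9,2) = 36; x_3 ≥ 9 gives C(6,2) = 15. Together 87.
Add back pairs where two caps are both exceeded: 3 + 0 + 0 = 3.
By inclusion–exclusion the count is 105 − 87 + 3 = 21.

21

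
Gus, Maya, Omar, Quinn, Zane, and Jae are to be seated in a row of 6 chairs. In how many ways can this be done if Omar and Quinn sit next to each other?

240

Glue Omar and Quinn into one block (2 internal orders), leaving 5 units to arrange in a row.
So the count is 2·(5)! = 240.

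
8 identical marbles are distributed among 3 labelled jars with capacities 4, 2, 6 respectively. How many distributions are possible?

12

By stars and bars, unrestricted non-negative solutions to x_1+…+x_3 = 8 number C(8+2,2) = 45.
Subtract solutions that violate a single cap (substitute x_i' = x_i − (cap_i+1)): x_1 ≥ 5 gives C(5,2) = 10; x_2 ≥ 3 gives C(7,2) = 21; x_3 ≥ 7 gives C(3,2) = 3. Together 34.
Add back pairs where two caps are both exceeded: 1 + 0 + 0 = 1.
By inclusion–exclusion the count is 45 − 34 + 1 = 12.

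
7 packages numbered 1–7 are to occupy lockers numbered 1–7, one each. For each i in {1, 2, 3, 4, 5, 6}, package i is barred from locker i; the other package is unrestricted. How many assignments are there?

Let Aᵢ (for 1 ≤ i ≤ 6) be the placements that put package i in its forbidden locker. Any j of these fix j positions, leaving (7−j)! ways to fill the rest, and there are C(6,j) ways to pick which j.
By inclusion–exclusion, the number of valid placements is Σ_{j=0}^{6} (−1)^j C(6,j)·(7−j)!.
Computing: 5040 − 4320 + 1800 − 480 + 90 − 12 + 1 = 2119.

2119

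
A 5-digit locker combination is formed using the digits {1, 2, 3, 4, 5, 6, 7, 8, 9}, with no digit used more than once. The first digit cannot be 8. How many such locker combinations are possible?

13440

The first digit has 9−1 = 8 choices (anything except 8).
The remaining 4 digits are filled from the other 8 symbols without repetition: 8 × 7 × 6 × 5 = 1680.
Total: 8 × 1680 = 13440.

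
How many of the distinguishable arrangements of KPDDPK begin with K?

Fix K in the first position and arrange the remaining 5 letters.
Those 5 letters have D appearing twice and P appearing twice, giving (5)!/(2!·2!) = 30.

30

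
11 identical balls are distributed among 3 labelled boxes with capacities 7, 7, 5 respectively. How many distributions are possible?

By stars and bars, unrestricted non-negative solutions to x_1+…+x_3 = 11 number C(11+2,2) = 78.
Subtract solutions that violate a single cap (substitute x_i' = x_i − (cap_i+1)): x_1 ≥ 8 gives C(5,2) = 10; x_2 ≥ 8 gives C(5,2) = 10; x_3 ≥ 6 gives C(7,2) = 21. Together 41.
No two caps can be exceeded simultaneously, so the pair terms are all 0.
By inclusion–exclusion the count is 78 − 41 + 0 = 37.

37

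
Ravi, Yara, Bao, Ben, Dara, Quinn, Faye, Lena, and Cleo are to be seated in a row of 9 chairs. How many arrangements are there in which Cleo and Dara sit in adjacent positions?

Place the 7 others and the Cleo-Dara pair as 8 objects in a line; the pair has 2 internal arrangements.
So the count is 2·(8)! = 80640.

80640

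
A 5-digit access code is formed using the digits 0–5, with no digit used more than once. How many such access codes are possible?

Choose and order 5 of the 6 symbols: the first digit has 6 options, the next 5, and so on down to 2.
6 × 5 × 4 × 3 × 2 = 720.

720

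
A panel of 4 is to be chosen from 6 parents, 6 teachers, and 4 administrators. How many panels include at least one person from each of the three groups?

Total 4-person selections from all 16: C(16,4) = 1820.
Selections missing a whole group: no parents → C(10,4) = 210; no teachers → C(10,4) = 210; no administrators → C(12,4) = 495.
Add back selections omitting two groups (i.e. drawn from a single group): C(6,4) + C(6,4) + C(4,4) = 31.
By inclusion–exclusion: 1820 − 915 + 31 = 936.

936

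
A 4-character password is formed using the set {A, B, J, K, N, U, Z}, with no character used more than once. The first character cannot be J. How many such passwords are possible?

720

The first character has 7−1 = 6 choices (anything except J).
The remaining 3 characters are filled from the other 6 symbols without repetition: 6 × 5 × 4 = 120.
Total: 6 × 120 = 720.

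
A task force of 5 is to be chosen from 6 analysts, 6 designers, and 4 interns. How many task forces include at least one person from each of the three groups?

With no constraint there are C(16,5) = 4368 possible selections.
Selections missing a whole group: no analysts → C(10,5) = 252; no designers → C(10,5) = 252; no interns → C(12,5) = 792.
Add back selections omitting two groups (i.e. drawn from a single group): C(6,5) + C(6,5) + C(4,5) = 12.
By inclusion–exclusion: 4368 − 1296 + 12 = 3084.

3084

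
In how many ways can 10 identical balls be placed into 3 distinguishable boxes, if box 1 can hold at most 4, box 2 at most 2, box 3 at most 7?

Without the upper bounds there are C(12,2) = 66 ways to split 10 among 3 boxes.
Subtract solutions that violate a single cap (substitute x_i' = x_i − (cap_i+1)): x_1 ≥ 5 gives C(7,2) = 21; x_2 ≥ 3 gives C(9,2) = 36; x_3 ≥ 8 gives C(4,2) = 6. Together 63.
Add back pairs where two caps are both exceeded: 6 + 0 + 0 = 6.
By inclusion–exclusion the count is 66 − 63 + 6 = 9.

9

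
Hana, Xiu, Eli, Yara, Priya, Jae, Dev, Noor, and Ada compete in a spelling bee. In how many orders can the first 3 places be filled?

504

This is an ordered selection of 3 from 9: P(9,3).
That gives 9 × 8 × 7 = 504.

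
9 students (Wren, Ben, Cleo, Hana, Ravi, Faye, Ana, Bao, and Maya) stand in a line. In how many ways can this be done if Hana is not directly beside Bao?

282240

Of the 9! = 362880 arrangements, those with Hana and Bao adjacent number 2 × 8! = 80640 (treat the pair as a block with 2 internal orders).
So 362880 − 80640 = 282240 arrangements keep them apart.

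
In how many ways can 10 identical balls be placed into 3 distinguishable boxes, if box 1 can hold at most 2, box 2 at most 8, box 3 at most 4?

12

By stars and bars, unrestricted non-negative solutions to x_1+…+x_3 = 10 number C(10+2,2) = 66.
Subtract solutions that violate a single cap (substitute x_i' = x_i − (cap_i+1)): x_1 ≥ 3 gives C(9,2) = 36; x_2 ≥ 9 gives C(3,2) = 3; x_3 ≥ 5 gives C(7,2) = 21. Together 60.
Add back pairs where two caps are both exceeded: 0 + 6 + 0 = 6.
By inclusion–exclusion the count is 66 − 60 + 6 = 12.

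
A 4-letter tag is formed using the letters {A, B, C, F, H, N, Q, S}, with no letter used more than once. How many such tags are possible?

1680

This is a permutation of 4 out of 8: P(8,4) = 8!/4!.
8 × 7 × 6 × 5 = 1680.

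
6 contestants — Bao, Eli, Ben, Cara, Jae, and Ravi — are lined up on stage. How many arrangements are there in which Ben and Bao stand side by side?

Place the 4 others and the Ben-Bao pair as 5 objects in a line; the pair has 2 internal arrangements.
That gives 2 × 5! = 2 × 120 = 240.

240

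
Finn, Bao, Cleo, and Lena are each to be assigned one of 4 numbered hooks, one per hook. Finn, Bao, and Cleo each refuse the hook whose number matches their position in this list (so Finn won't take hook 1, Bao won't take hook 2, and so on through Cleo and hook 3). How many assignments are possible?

11

Let Aᵢ (for i ∈ {1, 2, 3}) be the placements that put person i in their forbidden hook. Any j of these fix j positions, leaving (4−j)! ways to fill the rest, and there are C(3,j) ways to pick which j.
By inclusion–exclusion, the number of valid placements is Σ_{j=0}^{3} (−1)^j C(3,j)·(4−j)!.
Computing: 24 − 18 + 6 − 1 = 11.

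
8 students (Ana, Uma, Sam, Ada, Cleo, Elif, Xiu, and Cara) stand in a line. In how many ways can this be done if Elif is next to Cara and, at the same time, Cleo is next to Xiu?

2880

Treat {Elif,Cara} as one block (2 orders) and {Cleo,Xiu} as another (2 orders).
That leaves 6 units to arrange: 2 × 2 × 6! = 4 × 720 = 2880.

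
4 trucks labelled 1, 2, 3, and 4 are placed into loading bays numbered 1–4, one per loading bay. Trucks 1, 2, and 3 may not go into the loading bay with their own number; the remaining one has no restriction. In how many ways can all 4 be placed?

Let Aᵢ (for i ∈ {1, 2, 3}) be the placements that put truck i in its forbidden loading bay. Any j of these fix j positions, leaving (4−j)! ways to fill the rest, and there are C(3,j) ways to pick which j.
By inclusion–exclusion, the number of valid placements is Σ_{j=0}^{3} (−1)^j C(3,j)·(4−j)!.
Computing: 24 − 18 + 6 − 1 = 11.

11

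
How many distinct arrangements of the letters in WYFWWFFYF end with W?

420

Fix W in the last position and arrange the remaining 8 letters.
Those 8 letters have F appearing 4 times, W appearing twice, and Y appearing twice, giving (8)!/(4!·2!·2!) = 420.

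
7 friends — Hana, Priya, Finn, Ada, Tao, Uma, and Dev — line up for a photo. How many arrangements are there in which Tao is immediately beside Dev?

Treat {Tao, Dev} as a single unit. There are 6 units to order, and the pair itself can be ordered 2 ways.
That gives 2 × 6! = 2 × 720 = 1440.

1440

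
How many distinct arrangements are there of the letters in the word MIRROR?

120

MIRROR has 6 letters with R appearing 3 times.
So there are 6! / (3!) = 120 distinguishable arrangements.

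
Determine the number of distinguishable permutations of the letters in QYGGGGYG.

QYGGGGYG has 8 letters with G appearing 5 times and Y appearing twice.
So there are 8! / (5!·2!) = 168 distinguishable arrangements.

168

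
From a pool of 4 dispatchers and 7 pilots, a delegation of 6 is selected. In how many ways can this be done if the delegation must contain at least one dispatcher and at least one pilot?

455

Total 6-person selections from all 11: C(11,6) = 462.
Subtract selections that omit an entire group: no dispatchers → C(7,6) = 7; no pilots → C(4,6) = 0.
Both groups omitted at once is impossible, so 462 − 7 = 455.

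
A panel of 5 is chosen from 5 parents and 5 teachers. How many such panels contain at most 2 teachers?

126

Split by how many teachers are chosen (0 through 2).
Sum: C(5,0)·C(5,5) + C(5,1)·C(5,4) + C(5,2)·C(5,3) = 1 + 25 + 100 = 126.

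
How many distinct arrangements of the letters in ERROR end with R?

With the last slot taken by R, it remains to arrange the other 4 letters (EROR).
Those 4 letters have R appearing twice, giving (4)!/(2!) = 12.

12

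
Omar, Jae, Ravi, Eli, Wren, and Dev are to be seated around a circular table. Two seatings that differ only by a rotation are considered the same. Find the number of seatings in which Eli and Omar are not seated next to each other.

72

All circular seatings of 6 people number (5)! = 120.
Those with Eli next to Omar: fuse the pair into one unit and seat 5 units around a circle — 2·(4)! = 48.
Subtracting, 120 − 48 = 72.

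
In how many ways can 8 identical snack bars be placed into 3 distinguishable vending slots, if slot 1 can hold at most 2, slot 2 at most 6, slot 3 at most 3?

Ignoring the caps, the number of non-negative solutions to x_1+…+x_3 = 8 is C(10,2) = 45.
Subtract solutions that violate a single cap (substitute x_i' = x_i − (cap_i+1)): x_1 ≥ 3 gives C(7,2) = 21; x_2 ≥ 7 gives C(3,2) = 3; x_3 ≥ 4 gives C(6,2) = 15. Together 39.
Add back pairs where two caps are both exceeded: 0 + 3 + 0 = 3.
By inclusion–exclusion the count is 45 − 39 + 3 = 9.

9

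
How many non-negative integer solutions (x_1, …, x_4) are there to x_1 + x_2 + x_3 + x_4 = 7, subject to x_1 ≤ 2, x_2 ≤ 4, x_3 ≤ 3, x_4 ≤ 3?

By stars and bars, unrestricted non-negative solutions to x_1+…+x_4 = 7 number C(7+3,3) = 120.
Subtract solutions that violate a single cap (substitute x_i' = x_i − (cap_i+1)): x_1 ≥ 3 gives C(7,3) = 35; x_2 ≥ 5 gives C(5,3) = 10; x_3 ≥ 4 gives C(6,3) = 20; x_4 ≥ 4 gives C(6,3) = 20. Together 85.
Add back pairs where two caps are both exceeded: 0 + 1 + 1 + 0 + 0 + 0 = 2.
By inclusion–exclusion the count is 120 − 85 + 2 = 37.

37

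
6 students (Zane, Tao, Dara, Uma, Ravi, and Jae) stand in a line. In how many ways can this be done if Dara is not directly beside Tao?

There are 6! = 720 arrangements in all. If Dara and Tao are adjacent, merging them into one block gives 2·(5)! = 240 arrangements.
So 720 − 240 = 480 arrangements keep them apart.

480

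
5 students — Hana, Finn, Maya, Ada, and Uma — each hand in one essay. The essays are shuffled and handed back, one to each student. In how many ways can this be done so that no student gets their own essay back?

Count assignments avoiding every fixed point. For any j of the 5 students fixed to their own essay, the other 5−j can be arranged in (5−j)! ways.
By inclusion–exclusion this is Σ_{j=0}^{5} (−1)^j C(5,j)·(5−j)!.
Computing: 120 − 120 + 60 − 20 + 5 − 1 = 44.

44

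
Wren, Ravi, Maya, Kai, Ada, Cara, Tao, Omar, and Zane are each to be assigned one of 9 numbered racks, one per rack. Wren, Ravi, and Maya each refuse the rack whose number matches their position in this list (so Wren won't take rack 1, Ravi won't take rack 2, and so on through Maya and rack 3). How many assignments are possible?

256320

Let Aᵢ (for i ∈ {1, 2, 3}) be the placements that put person i in their forbidden rack. Any j of these fix j positions, leaving (9−j)! ways to fill the rest, and there are C(3,j) ways to pick which j.
By inclusion–exclusion, the number of valid placements is Σ_{j=0}^{3} (−1)^j C(3,j)·(9−j)!.
Computing: 362880 − 120960 + 15120 − 720 = 256320.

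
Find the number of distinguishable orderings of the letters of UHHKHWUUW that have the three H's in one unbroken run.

420

Treat the 3 copies of H as a single block. The multiset to arrange is then {HHH, K, U, U, U, W, W}, 7 items in all.
That gives (7)!/(3!·2!) = 420 arrangements.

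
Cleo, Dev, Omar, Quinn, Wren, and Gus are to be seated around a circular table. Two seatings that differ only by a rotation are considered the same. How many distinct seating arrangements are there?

Seat Cleo anywhere (absorbing the rotational symmetry), then permute the other 5: (5)! = 120.

120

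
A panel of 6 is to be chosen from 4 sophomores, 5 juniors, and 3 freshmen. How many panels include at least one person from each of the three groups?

With no constraint there are C(12,6) = 924 possible selections.
Subtract selections that omit an entire group: no sophomores → C(8,6) = 28; no juniors → C(7,6) = 7; no freshmen → C(9,6) = 84.
Add back selections omitting two groups (i.e. drawn from a single group): C(4,6) + C(5,6) + C(3,6) = 0.
By inclusion–exclusion: 924 − 119 + 0 = 805.

805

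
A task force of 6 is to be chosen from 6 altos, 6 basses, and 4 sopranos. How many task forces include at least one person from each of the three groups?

Total 6-person selections from all 16: C(16,6) = 8008.
Subtract selections that omit an entire group: no altos → C(10,6) = 210; no basses → C(10,6) = 210; no sopranos → C(12,6) = 924.
Add back selections omitting two groups (i.e. drawn from a single group): C(6,6) + C(6,6) + C(4,6) = 2.
By inclusion–exclusion: 8008 − 1344 + 2 = 6666.

6666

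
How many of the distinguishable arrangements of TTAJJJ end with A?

With the last slot taken by A, it remains to arrange the other 5 letters (TTJJJ).
Those 5 letters have J appearing 3 times and T appearing twice, giving (5)!/(3!·2!) = 10.

10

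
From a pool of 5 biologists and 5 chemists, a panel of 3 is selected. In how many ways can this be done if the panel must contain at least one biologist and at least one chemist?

100

Unrestricted: C(10,3) = 120 ways to pick any 3 of the 10.
Selections missing a whole group: no biologists → C(5,3) = 10; no chemists → C(5,3) = 10.
Both groups omitted at once is impossible, so 120 − 20 = 100.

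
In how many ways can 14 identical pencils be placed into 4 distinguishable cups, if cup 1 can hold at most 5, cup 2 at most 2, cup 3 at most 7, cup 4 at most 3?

19

Ignoring the caps, the number of non-negative solutions to x_1+…+x_4 = 14 is C(17,3) = 680.
Subtract solutions that violate a single cap (substitute x_i' = x_i − (cap_i+1)): x_1 ≥ 6 gives C(11,3) = 165; x_2 ≥ 3 gives C(14,3) = 364; x_3 ≥ 8 gives C(9,3) = 84; x_4 ≥ 4 gives C(13,3) = 286. Together 899.
Add back pairs where two caps are both exceeded: 56 + 1 + 35 + 20 + 120 + 10 = 242.
Subtract triples: 0 + 4 + 0 + 0 = 4.
By inclusion–exclusion the count is 680 − 899 + 242 − 4 = 19.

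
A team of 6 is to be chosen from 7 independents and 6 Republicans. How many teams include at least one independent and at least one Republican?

1708

With no constraint there are C(13,6) = 1716 possible selections.
Selections missing a whole group: no independents → C(6,6) = 1; no Republicans → C(7,6) = 7.
Both groups omitted at once is impossible, so 1716 − 8 = 1708.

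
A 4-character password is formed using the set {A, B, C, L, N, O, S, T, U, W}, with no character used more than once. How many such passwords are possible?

With no repetition, fill the 4 characters in order: 10 choices, then 9, down to 7.
10 × 9 × 8 × 7 = 5040.

5040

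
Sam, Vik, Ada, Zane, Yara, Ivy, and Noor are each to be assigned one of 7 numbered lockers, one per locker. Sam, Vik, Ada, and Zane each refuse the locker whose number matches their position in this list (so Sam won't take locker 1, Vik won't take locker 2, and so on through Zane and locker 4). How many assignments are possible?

Let Aᵢ (for 1 ≤ i ≤ 4) be the placements that put person i in their forbidden locker. Any j of these fix j positions, leaving (7−j)! ways to fill the rest, and there are C(4,j) ways to pick which j.
By inclusion–exclusion, the number of valid placements is Σ_{j=0}^{4} (−1)^j C(4,j)·(7−j)!.
Computing: 5040 − 2880 + 720 − 96 + 6 = 2790.

2790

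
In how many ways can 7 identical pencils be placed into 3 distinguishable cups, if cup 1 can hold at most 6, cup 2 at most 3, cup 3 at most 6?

Without the upper bounds there are C(9,2) = 36 ways to split 7 among 3 cups.
Subtract solutions that violate a single cap (substitute x_i' = x_i − (cap_i+1)): x_1 ≥ 7 gives C(2,2) = 1; x_2 ≥ 4 gives C(5,2) = 10; x_3 ≥ 7 gives C(2,2) = 1. Together 12.
No two caps can be exceeded simultaneously, so the pair terms are all 0.
By inclusion–exclusion the count is 36 − 12 + 0 = 24.

24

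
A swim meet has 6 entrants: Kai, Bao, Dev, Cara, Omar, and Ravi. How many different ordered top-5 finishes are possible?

There are 6 choices for 1st place, 5 for 2nd, and so on down to 2 for position 5.
That gives 6 × 5 × 4 × 3 × 2 = 720.

720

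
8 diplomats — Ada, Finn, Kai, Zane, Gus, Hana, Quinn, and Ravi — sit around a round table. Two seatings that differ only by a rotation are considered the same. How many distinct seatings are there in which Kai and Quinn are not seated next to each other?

Without the restriction there are (7)! = 5040 seatings.
Seatings with Kai beside Quinn: treat them as a block with 2 internal orders, giving 2 × (6)! = 1440.
Subtracting, 5040 − 1440 = 3600.

3600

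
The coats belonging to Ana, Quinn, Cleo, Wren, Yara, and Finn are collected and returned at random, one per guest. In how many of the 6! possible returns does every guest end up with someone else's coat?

Let Aᵢ be the assignments in which guest i gets their own coat. We want the size of the complement of A₁∪…∪A_6.
By inclusion–exclusion this is Σ_{j=0}^{6} (−1)^j C(6,j)·(6−j)!.
Computing: 720 − 720 + 360 − 120 + 30 − 6 + 1 = 265.

265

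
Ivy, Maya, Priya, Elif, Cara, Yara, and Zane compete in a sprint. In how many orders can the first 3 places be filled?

This is an ordered selection of 3 from 7: P(7,3).
That gives 7 × 6 × 5 = 210.

210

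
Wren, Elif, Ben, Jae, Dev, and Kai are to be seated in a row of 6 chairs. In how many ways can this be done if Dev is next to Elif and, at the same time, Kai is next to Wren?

Treat {Dev,Elif} as one block (2 orders) and {Kai,Wren} as another (2 orders).
That leaves 4 units to arrange: 2 × 2 × 4! = 4 × 24 = 96.

96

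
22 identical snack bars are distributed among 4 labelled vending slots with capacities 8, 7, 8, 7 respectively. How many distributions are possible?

163

By stars and bars, unrestricted non-negative solutions to x_1+…+x_4 = 22 number C(22+3,3) = 2300.
Subtract solutions that violate a single cap (substitute x_i' = x_i − (cap_i+1)): x_1 ≥ 9 gives C(16,3) = 560; x_2 ≥ 8 gives C(17,3) = 680; x_3 ≥ 9 gives C(16,3) = 560; x_4 ≥ 8 gives C(17,3) = 680. Together 2480.
Add back pairs where two caps are both exceeded: 56 + 35 + 56 + 56 + 84 + 56 = 343.
By inclusion–exclusion the count is 2300 − 2480 + 343 = 163.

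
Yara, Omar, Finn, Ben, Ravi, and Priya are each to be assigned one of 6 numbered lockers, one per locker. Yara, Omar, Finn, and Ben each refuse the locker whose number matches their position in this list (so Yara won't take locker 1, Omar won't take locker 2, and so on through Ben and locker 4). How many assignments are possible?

Let Aᵢ (for 1 ≤ i ≤ 4) be the placements that put person i in their forbidden locker. Any j of these fix j positions, leaving (6−j)! ways to fill the rest, and there are C(4,j) ways to pick which j.
By inclusion–exclusion, the number of valid placements is Σ_{j=0}^{4} (−1)^j C(4,j)·(6−j)!.
Computing: 720 − 480 + 144 − 24 + 2 = 362.

362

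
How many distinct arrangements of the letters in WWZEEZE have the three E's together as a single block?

Treat the 3 copies of E as a single block. The multiset to arrange is then {EEE, W, W, Z, Z}, 5 items in all.
That gives (5)!/(2!·2!) = 30 arrangements.

30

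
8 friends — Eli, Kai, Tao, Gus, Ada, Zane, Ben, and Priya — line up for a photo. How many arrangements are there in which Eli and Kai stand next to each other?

10080

Treat {Eli, Kai} as a single unit. There are 7 units to order, and the pair itself can be ordered 2 ways.
That gives 2 × 7! = 2 × 5040 = 10080.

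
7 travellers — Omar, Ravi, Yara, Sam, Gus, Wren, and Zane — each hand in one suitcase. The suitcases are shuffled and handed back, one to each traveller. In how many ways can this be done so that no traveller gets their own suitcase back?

Count assignments avoiding every fixed point. For any j of the 7 travellers fixed to their own suitcase, the other 7−j can be arranged in (7−j)! ways.
By inclusion–exclusion this is Σ_{j=0}^{7} (−1)^j C(7,j)·(7−j)!.
Computing: 5040 − 5040 + 2520 − 840 + 210 − 42 + 7 − 1 = 1854.

1854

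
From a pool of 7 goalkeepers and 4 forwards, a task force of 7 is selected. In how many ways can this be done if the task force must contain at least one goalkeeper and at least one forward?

329

With no constraint there are C(11,7) = 330 possible selections.
Selections missing a whole group: no goalkeepers → C(4,7) = 0; no forwards → C(7,7) = 1.
Both groups omitted at once is impossible, so 330 − 1 = 329.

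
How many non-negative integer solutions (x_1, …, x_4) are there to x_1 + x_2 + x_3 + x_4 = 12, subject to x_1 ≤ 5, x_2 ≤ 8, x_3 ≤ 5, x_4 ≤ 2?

89

Ignoring the caps, the number of non-negative solutions to x_1+…+x_4 = 12 is C(15,3) = 455.
Subtract solutions that violate a single cap (substitute x_i' = x_i − (cap_i+1)): x_1 ≥ 6 gives C(9,3) = 84; x_2 ≥ 9 gives C(6,3) = 20; x_3 ≥ 6 gives C(9,3) = 84; x_4 ≥ 3 gives C(12,3) = 220. Together 408.
Add back pairs where two caps are both exceeded: 0 + 1 + 20 + 0 + 1 + 20 = 42.
By inclusion–exclusion the count is 455 − 408 + 42 = 89.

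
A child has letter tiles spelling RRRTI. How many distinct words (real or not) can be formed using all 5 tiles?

Letter multiplicities in RRRTI: I×1, R×3, T×1.
So there are 5! / (3!) = 20 distinguishable arrangements.

20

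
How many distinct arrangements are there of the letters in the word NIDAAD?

180

The 6 letters of NIDAAD have repeats: A appearing twice and D appearing twice.
So there are 6! / (2!·2!) = 180 distinguishable arrangements.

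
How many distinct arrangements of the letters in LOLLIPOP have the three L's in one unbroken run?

Treat the 3 copies of L as a single block. The multiset to arrange is then {LLL, I, O, O, P, P}, 6 items in all.
That gives (6)!/(2!·2!) = 180 arrangements.

180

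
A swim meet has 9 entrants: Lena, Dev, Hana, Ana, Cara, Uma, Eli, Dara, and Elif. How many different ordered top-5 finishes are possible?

There are 9 choices for 1st place, 8 for 2nd, and so on down to 5 for position 5.
That gives 9 × 8 × 7 × 6 × 5 = 15120.

15120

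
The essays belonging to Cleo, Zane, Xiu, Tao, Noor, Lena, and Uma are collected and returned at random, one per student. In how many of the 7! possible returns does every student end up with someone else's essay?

Let Aᵢ be the assignments in which student i gets their own essay. We want the size of the complement of A₁∪…∪A_7.
By inclusion–exclusion this is Σ_{j=0}^{7} (−1)^j C(7,j)·(7−j)!.
Computing: 5040 − 5040 + 2520 − 840 + 210 − 42 + 7 − 1 = 1854.

1854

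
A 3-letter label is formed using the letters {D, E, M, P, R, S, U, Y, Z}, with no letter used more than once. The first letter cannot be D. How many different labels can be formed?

The first letter has 9−1 = 8 choices (anything except D).
The remaining 2 letters are filled from the other 8 symbols without repetition: 8 × 7 = 56.
Total: 8 × 56 = 448.

448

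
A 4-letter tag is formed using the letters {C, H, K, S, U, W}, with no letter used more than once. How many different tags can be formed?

Choose and order 4 of the 6 symbols: the first letter has 6 options, the next 5, then 4, 3.
That product is 6 × 5 × 4 × 3 = 360.

360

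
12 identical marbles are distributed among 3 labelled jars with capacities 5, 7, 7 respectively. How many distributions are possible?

33

Ignoring the caps, the number of non-negative solutions to x_1+…+x_3 = 12 is C(14,2) = 91.
Subtract solutions that violate a single cap (substitute x_i' = x_i − (cap_i+1)): x_1 ≥ 6 gives C(8,2) = 28; x_2 ≥ 8 gives C(6,2) = 15; x_3 ≥ 8 gives C(6,2) = 15. Together 58.
No two caps can be exceeded simultaneously, so the pair terms are all 0.
By inclusion–exclusion the count is 91 − 58 + 0 = 33.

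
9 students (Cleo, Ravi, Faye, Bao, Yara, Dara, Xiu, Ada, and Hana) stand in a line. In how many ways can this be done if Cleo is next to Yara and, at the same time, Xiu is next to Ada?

20160

Treat {Cleo,Yara} as one block (2 orders) and {Xiu,Ada} as another (2 orders).
That leaves 7 units to arrange: 2 × 2 × 7! = 4 × 5040 = 20160.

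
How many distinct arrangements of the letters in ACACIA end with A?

Fix A in the last position and arrange the remaining 5 letters.
Those 5 letters have A appearing twice and C appearing twice, giving (5)!/(2!·2!) = 30.

30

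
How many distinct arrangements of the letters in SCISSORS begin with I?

210

With the first slot taken by I, it remains to arrange the other 7 letters (SCSSORS).
Those 7 letters have S appearing 4 times, giving (7)!/(4!) = 210.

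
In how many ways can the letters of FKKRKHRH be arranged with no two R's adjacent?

1260

Total arrangements of FKKRKHRH: 8!/(3!·2!·2!) = 1680.
Arrangements with the R's together: treat RR as one letter, giving (7)!/(3!·2!) = 420.
Subtracting, 1680 − 420 = 1260 arrangements keep the R's apart.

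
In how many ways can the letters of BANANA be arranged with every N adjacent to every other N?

Treat the 2 copies of N as a single block. The multiset to arrange is then {NN, A, A, A, B}, 5 items in all.
That gives (5)!/(3!) = 20 arrangements.

20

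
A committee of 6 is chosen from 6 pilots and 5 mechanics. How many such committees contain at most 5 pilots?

Split by how many pilots are chosen (0 through 5).
Sum: C(6,0)·C(5,6) + C(6,1)·C(5,5) + C(6,2)·C(5,4) + C(6,3)·C(5,3) + C(6,4)·C(5,2) + C(6,5)·C(5,1) = 0 + 6 + 75 + 200 + 150 + 30 = 461.

461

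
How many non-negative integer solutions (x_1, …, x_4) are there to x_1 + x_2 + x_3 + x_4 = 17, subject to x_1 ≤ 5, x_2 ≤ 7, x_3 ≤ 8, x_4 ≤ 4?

106

By stars and bars, unrestricted non-negative solutions to x_1+…+x_4 = 17 number C(17+3,3) = 1140.
Subtract solutions that violate a single cap (substitute x_i' = x_i − (cap_i+1)): x_1 ≥ 6 gives C(14,3) = 364; x_2 ≥ 8 gives C(12,3) = 220; x_3 ≥ 9 gives C(11,3) = 165; x_4 ≥ 5 gives C(15,3) = 455. Together 1204.
Add back pairs where two caps are both exceeded: 20 + 10 + 84 + 1 + 35 + 20 = 170.
By inclusion–exclusion the count is 1140 − 1204 + 170 = 106.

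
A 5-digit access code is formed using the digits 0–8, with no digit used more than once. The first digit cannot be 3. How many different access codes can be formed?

The first digit has 9−1 = 8 choices (anything except 3).
The remaining 4 digits are filled from the other 8 symbols without repetition: 8 × 7 × 6 × 5 = 1680.
Total: 8 × 1680 = 13440.

13440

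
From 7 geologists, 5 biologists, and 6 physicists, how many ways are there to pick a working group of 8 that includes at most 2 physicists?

19107

Split by how many physicists are chosen (0 through 2).
Sum: C(6,0)·C(12,8) + C(6,1)·C(12,7) + C(6,2)·C(12,6) = 495 + 4752 + 13860 = 19107.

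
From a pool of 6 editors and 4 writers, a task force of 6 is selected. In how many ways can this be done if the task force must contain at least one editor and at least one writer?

209

Unrestricted: C(10,6) = 210 ways to pick any 6 of the 10.
Subtract selections that omit an entire group: no editors → C(4,6) = 0; no writers → C(6,6) = 1.
Both groups omitted at once is impossible, so 210 − 1 = 209.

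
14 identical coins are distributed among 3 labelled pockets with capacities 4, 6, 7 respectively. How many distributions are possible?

Without the upper bounds there are C(16,2) = 120 ways to split 14 among 3 pockets.
Subtract solutions that violate a single cap (substitute x_i' = x_i − (cap_i+1)): x_1 ≥ 5 gives C(11,2) = 55; x_2 ≥ 7 gives C(9,2) = 36; x_3 ≥ 8 gives C(8,2) = 28. Together 119.
Add back pairs where two caps are both exceeded: 6 + 3 + 0 = 9.
By inclusion–exclusion the count is 120 − 119 + 9 = 10.

10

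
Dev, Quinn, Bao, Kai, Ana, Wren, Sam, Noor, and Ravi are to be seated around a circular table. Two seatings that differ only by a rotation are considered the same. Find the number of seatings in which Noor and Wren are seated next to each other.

10080

Treat {Noor, Wren} as one unit (2 internal orders) and seat the resulting 8 units around the table: (7)! circular arrangements.
So 2 × (7)! = 2 × 5040 = 10080.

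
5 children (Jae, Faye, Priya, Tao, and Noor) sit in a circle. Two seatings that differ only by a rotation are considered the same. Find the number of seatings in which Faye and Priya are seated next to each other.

12

Treat {Faye, Priya} as one unit (2 internal orders) and seat the resulting 4 units around the table: (3)! circular arrangements.
So 2 × (3)! = 2 × 6 = 12.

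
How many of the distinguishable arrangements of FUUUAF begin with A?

Fix A in the first position and arrange the remaining 5 letters.
Those 5 letters have F appearing twice and U appearing 3 times, giving (5)!/(3!·2!) = 10.

10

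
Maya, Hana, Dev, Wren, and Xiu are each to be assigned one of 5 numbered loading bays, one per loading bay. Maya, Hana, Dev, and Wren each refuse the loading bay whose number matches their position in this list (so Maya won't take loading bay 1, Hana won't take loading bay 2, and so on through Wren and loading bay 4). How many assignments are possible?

53

Let Aᵢ (for 1 ≤ i ≤ 4) be the placements that put person i in their forbidden loading bay. Any j of these fix j positions, leaving (5−j)! ways to fill the rest, and there are C(4,j) ways to pick which j.
By inclusion–exclusion, the number of valid placements is Σ_{j=0}^{4} (−1)^j C(4,j)·(5−j)!.
Computing: 120 − 96 + 36 − 8 + 1 = 53.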